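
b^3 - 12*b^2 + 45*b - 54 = (b - 6)*(b - 3)^2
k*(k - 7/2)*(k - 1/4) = k^3 - 15*k^2/4 + 7*k/8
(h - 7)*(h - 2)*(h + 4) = h^3 - 5*h^2 - 22*h + 56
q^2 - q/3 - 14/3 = (q - 7/3)*(q + 2)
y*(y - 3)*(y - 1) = y^3 - 4*y^2 + 3*y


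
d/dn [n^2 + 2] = 2*n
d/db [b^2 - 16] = 2*b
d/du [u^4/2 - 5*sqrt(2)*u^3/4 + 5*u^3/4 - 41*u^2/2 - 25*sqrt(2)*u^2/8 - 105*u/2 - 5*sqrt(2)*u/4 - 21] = 2*u^3 - 15*sqrt(2)*u^2/4 + 15*u^2/4 - 41*u - 25*sqrt(2)*u/4 - 105/2 - 5*sqrt(2)/4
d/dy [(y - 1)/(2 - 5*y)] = -3/(5*y - 2)^2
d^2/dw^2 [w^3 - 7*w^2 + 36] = 6*w - 14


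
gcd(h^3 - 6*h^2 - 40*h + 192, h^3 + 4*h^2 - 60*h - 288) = h^2 - 2*h - 48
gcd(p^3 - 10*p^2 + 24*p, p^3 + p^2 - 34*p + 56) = p - 4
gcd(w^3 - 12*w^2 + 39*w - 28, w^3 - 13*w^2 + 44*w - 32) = w^2 - 5*w + 4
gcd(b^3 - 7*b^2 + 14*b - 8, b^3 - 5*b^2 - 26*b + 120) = b - 4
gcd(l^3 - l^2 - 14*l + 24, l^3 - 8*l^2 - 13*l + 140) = l + 4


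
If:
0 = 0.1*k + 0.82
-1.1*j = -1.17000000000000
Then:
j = 1.06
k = -8.20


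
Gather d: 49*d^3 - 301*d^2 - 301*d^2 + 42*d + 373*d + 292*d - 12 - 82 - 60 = 49*d^3 - 602*d^2 + 707*d - 154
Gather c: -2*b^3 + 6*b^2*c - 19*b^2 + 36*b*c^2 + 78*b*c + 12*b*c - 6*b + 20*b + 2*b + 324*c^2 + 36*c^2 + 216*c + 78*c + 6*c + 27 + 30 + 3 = -2*b^3 - 19*b^2 + 16*b + c^2*(36*b + 360) + c*(6*b^2 + 90*b + 300) + 60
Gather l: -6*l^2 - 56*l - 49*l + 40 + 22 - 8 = -6*l^2 - 105*l + 54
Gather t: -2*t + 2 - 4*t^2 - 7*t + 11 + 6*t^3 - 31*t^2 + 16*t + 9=6*t^3 - 35*t^2 + 7*t + 22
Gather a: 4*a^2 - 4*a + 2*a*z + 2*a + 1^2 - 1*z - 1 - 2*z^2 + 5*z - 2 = 4*a^2 + a*(2*z - 2) - 2*z^2 + 4*z - 2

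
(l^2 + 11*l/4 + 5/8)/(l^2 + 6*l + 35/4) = (4*l + 1)/(2*(2*l + 7))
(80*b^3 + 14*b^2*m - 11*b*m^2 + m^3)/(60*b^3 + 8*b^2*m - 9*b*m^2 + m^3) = (8*b - m)/(6*b - m)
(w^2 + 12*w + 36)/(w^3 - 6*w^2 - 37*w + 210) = (w + 6)/(w^2 - 12*w + 35)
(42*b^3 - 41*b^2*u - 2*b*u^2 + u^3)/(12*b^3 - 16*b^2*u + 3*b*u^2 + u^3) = (-7*b + u)/(-2*b + u)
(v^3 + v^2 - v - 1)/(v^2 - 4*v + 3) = (v^2 + 2*v + 1)/(v - 3)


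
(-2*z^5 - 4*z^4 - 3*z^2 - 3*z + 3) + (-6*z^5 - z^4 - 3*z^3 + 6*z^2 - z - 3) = -8*z^5 - 5*z^4 - 3*z^3 + 3*z^2 - 4*z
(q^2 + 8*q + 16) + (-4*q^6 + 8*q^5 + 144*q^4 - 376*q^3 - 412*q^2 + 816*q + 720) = -4*q^6 + 8*q^5 + 144*q^4 - 376*q^3 - 411*q^2 + 824*q + 736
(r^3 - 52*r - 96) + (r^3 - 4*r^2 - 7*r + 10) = 2*r^3 - 4*r^2 - 59*r - 86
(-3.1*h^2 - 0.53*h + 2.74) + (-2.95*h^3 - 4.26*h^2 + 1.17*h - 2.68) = -2.95*h^3 - 7.36*h^2 + 0.64*h + 0.0600000000000001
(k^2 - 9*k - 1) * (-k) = -k^3 + 9*k^2 + k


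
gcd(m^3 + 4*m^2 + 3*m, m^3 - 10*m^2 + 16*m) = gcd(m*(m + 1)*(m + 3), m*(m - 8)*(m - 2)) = m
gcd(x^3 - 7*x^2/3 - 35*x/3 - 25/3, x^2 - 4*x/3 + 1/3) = 1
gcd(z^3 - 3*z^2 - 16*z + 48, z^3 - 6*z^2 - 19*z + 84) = z^2 + z - 12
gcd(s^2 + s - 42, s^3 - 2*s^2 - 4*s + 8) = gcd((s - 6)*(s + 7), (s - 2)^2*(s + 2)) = 1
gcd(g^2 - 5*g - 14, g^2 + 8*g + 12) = g + 2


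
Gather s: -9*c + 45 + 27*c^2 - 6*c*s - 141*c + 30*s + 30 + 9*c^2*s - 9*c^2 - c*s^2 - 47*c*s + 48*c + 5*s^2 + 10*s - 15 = 18*c^2 - 102*c + s^2*(5 - c) + s*(9*c^2 - 53*c + 40) + 60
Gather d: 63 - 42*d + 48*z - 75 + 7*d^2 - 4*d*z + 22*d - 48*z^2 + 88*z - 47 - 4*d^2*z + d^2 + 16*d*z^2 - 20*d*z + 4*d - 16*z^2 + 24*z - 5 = d^2*(8 - 4*z) + d*(16*z^2 - 24*z - 16) - 64*z^2 + 160*z - 64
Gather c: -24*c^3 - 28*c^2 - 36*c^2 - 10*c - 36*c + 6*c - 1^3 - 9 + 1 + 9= -24*c^3 - 64*c^2 - 40*c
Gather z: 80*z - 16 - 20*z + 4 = 60*z - 12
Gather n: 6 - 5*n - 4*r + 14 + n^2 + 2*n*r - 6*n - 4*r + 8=n^2 + n*(2*r - 11) - 8*r + 28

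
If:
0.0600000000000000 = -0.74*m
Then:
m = -0.08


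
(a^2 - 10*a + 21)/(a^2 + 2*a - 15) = (a - 7)/(a + 5)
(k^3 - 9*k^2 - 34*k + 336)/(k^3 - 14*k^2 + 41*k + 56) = (k + 6)/(k + 1)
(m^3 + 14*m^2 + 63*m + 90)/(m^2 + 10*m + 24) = (m^2 + 8*m + 15)/(m + 4)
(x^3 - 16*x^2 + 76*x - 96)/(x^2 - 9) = (x^3 - 16*x^2 + 76*x - 96)/(x^2 - 9)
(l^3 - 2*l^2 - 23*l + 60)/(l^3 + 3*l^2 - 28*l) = (l^2 + 2*l - 15)/(l*(l + 7))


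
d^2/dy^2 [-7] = 0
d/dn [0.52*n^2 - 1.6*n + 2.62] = 1.04*n - 1.6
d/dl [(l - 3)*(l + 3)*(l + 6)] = 3*l^2 + 12*l - 9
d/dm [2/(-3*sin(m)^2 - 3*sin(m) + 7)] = 6*(2*sin(m) + 1)*cos(m)/(3*sin(m)^2 + 3*sin(m) - 7)^2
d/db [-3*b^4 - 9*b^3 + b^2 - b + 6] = -12*b^3 - 27*b^2 + 2*b - 1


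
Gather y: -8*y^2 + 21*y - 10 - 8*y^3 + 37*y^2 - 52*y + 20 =-8*y^3 + 29*y^2 - 31*y + 10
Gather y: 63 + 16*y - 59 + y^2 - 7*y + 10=y^2 + 9*y + 14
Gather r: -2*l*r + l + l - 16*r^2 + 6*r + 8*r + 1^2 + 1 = 2*l - 16*r^2 + r*(14 - 2*l) + 2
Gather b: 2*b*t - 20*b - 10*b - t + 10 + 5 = b*(2*t - 30) - t + 15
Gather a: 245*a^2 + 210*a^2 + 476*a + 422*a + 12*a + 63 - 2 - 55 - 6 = 455*a^2 + 910*a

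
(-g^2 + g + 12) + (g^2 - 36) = g - 24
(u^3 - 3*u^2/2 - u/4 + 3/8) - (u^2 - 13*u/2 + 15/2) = u^3 - 5*u^2/2 + 25*u/4 - 57/8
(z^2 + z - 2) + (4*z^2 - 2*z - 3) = 5*z^2 - z - 5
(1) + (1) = 2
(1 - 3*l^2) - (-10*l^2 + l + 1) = 7*l^2 - l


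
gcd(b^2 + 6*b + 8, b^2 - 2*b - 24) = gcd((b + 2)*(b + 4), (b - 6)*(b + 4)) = b + 4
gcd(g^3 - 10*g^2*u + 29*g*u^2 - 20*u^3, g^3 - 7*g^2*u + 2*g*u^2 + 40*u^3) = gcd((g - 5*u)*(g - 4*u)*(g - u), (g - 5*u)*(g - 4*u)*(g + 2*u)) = g^2 - 9*g*u + 20*u^2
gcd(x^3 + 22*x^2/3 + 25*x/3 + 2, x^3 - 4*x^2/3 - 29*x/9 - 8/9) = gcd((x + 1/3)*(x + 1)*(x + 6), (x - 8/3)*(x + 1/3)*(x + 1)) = x^2 + 4*x/3 + 1/3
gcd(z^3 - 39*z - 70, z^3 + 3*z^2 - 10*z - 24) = z + 2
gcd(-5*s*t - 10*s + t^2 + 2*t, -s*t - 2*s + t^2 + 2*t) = t + 2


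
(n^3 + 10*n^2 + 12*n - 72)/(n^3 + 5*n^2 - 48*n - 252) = (n - 2)/(n - 7)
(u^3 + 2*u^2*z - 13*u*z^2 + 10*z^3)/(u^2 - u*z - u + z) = (u^2 + 3*u*z - 10*z^2)/(u - 1)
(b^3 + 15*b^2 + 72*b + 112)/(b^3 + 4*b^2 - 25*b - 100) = (b^2 + 11*b + 28)/(b^2 - 25)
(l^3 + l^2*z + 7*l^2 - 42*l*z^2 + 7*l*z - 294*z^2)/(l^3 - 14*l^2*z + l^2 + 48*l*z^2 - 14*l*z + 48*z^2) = (-l^2 - 7*l*z - 7*l - 49*z)/(-l^2 + 8*l*z - l + 8*z)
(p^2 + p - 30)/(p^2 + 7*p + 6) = (p - 5)/(p + 1)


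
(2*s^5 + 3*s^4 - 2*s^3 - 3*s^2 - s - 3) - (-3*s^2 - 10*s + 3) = 2*s^5 + 3*s^4 - 2*s^3 + 9*s - 6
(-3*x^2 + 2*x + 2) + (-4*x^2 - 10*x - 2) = -7*x^2 - 8*x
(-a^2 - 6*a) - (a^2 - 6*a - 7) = 7 - 2*a^2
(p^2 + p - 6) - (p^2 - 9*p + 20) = 10*p - 26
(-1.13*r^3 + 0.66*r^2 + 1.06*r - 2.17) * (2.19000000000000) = -2.4747*r^3 + 1.4454*r^2 + 2.3214*r - 4.7523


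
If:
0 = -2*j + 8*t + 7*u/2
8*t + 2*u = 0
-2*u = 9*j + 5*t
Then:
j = 0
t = 0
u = 0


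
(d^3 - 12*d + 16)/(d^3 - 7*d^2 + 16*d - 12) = (d + 4)/(d - 3)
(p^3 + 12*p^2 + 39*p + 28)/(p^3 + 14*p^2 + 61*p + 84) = (p + 1)/(p + 3)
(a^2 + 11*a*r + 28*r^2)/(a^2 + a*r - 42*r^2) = (-a - 4*r)/(-a + 6*r)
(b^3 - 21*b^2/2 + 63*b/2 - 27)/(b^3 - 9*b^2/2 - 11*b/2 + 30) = (2*b^2 - 15*b + 18)/(2*b^2 - 3*b - 20)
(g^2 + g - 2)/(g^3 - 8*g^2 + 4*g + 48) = (g - 1)/(g^2 - 10*g + 24)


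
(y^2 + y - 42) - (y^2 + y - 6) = -36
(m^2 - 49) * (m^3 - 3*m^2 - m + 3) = m^5 - 3*m^4 - 50*m^3 + 150*m^2 + 49*m - 147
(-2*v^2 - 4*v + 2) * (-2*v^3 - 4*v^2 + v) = 4*v^5 + 16*v^4 + 10*v^3 - 12*v^2 + 2*v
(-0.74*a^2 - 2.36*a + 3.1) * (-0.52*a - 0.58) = 0.3848*a^3 + 1.6564*a^2 - 0.2432*a - 1.798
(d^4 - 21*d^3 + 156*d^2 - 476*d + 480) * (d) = d^5 - 21*d^4 + 156*d^3 - 476*d^2 + 480*d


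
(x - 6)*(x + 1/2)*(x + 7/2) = x^3 - 2*x^2 - 89*x/4 - 21/2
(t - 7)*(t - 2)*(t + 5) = t^3 - 4*t^2 - 31*t + 70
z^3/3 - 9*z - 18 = (z/3 + 1)*(z - 6)*(z + 3)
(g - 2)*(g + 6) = g^2 + 4*g - 12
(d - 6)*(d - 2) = d^2 - 8*d + 12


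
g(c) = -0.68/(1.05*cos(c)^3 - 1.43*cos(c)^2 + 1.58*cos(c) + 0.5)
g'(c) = -0.68*(3.15*sin(c)*cos(c)^2 - 2.86*sin(c)*cos(c) + 1.58*sin(c))/(1.05*cos(c)^3 - 1.43*cos(c)^2 + 1.58*cos(c) + 0.5)^2 = (-2.142*cos(c)^2 + 1.9448*cos(c) - 1.0744)*sin(c)/(1.05*cos(c)^3 - 1.43*cos(c)^2 + 1.58*cos(c) + 0.5)^2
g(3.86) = 0.35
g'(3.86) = 0.65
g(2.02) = 1.26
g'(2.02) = -7.13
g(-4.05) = 0.54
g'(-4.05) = -1.54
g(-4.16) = 0.78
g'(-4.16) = -2.99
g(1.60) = -1.50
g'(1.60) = -5.53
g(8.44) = 0.69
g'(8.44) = -2.39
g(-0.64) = -0.49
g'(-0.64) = 0.28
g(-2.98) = 0.20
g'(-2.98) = 0.07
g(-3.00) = 0.20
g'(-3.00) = 0.06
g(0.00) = -0.40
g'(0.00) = 0.00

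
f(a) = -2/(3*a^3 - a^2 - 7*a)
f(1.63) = 1.86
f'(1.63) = 23.64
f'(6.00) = 0.00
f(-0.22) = -1.37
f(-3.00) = 0.03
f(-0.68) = -0.60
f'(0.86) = -0.18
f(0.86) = 0.41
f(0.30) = 0.95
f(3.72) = -0.02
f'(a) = -2*(-9*a^2 + 2*a + 7)/(3*a^3 - a^2 - 7*a)^2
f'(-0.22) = -5.75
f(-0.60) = -0.63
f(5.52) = -0.00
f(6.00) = 0.00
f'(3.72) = 0.02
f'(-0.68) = -0.26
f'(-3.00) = 0.03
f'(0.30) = -3.05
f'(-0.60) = -0.50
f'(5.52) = 0.00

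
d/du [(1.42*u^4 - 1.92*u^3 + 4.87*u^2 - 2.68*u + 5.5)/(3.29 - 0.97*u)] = (-4.1322*u^4 + 22.412*u^3 - 23.6743*u^2 + 32.0446*u - 3.4822)/(0.9409*u^2 - 6.3826*u + 10.8241)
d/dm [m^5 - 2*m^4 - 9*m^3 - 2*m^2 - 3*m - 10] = 5*m^4 - 8*m^3 - 27*m^2 - 4*m - 3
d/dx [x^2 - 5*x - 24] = 2*x - 5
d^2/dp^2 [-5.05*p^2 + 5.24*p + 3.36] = -10.1000000000000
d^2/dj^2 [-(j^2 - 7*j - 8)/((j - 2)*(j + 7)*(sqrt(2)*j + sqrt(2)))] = sqrt(2)*(-j^3 + 24*j^2 + 78*j + 242)/(j^6 + 15*j^5 + 33*j^4 - 295*j^3 - 462*j^2 + 2940*j - 2744)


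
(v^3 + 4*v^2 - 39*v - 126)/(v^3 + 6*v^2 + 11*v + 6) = (v^2 + v - 42)/(v^2 + 3*v + 2)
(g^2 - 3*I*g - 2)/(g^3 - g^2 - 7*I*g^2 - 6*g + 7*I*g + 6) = (g - 2*I)/(g^2 - g*(1 + 6*I) + 6*I)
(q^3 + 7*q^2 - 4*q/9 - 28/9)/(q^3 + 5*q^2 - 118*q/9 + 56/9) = (3*q + 2)/(3*q - 4)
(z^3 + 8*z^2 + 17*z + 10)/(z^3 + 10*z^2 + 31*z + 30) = (z + 1)/(z + 3)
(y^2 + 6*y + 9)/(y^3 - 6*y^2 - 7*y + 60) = (y + 3)/(y^2 - 9*y + 20)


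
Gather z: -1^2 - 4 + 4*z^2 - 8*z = 4*z^2 - 8*z - 5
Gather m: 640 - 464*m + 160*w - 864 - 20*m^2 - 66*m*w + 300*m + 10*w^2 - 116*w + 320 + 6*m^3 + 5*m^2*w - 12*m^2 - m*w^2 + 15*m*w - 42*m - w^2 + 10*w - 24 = 6*m^3 + m^2*(5*w - 32) + m*(-w^2 - 51*w - 206) + 9*w^2 + 54*w + 72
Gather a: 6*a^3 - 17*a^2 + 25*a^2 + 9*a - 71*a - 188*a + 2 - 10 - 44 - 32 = 6*a^3 + 8*a^2 - 250*a - 84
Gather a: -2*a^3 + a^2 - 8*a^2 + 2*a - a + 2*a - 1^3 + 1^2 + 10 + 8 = -2*a^3 - 7*a^2 + 3*a + 18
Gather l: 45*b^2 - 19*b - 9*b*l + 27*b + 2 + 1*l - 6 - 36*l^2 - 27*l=45*b^2 + 8*b - 36*l^2 + l*(-9*b - 26) - 4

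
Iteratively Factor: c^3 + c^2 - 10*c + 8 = (c - 2)*(c^2 + 3*c - 4) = (c - 2)*(c - 1)*(c + 4)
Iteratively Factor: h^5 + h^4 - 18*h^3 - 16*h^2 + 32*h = (h - 4)*(h^4 + 5*h^3 + 2*h^2 - 8*h) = (h - 4)*(h + 2)*(h^3 + 3*h^2 - 4*h) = (h - 4)*(h + 2)*(h + 4)*(h^2 - h) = h*(h - 4)*(h + 2)*(h + 4)*(h - 1)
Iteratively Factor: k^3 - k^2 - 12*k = (k - 4)*(k^2 + 3*k) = (k - 4)*(k + 3)*(k)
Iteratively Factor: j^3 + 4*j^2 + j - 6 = (j + 2)*(j^2 + 2*j - 3) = (j + 2)*(j + 3)*(j - 1)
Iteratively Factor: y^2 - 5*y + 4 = (y - 1)*(y - 4)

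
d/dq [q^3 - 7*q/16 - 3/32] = 3*q^2 - 7/16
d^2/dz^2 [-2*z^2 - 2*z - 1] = -4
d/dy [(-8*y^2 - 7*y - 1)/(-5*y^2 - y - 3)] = (-27*y^2 + 38*y + 20)/(25*y^4 + 10*y^3 + 31*y^2 + 6*y + 9)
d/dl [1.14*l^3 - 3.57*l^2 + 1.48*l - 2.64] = 3.42*l^2 - 7.14*l + 1.48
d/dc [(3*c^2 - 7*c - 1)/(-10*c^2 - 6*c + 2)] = (-22*c^2 - 2*c - 5)/(25*c^4 + 30*c^3 - c^2 - 6*c + 1)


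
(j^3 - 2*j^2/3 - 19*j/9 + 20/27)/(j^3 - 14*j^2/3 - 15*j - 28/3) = (j^2 - 2*j + 5/9)/(j^2 - 6*j - 7)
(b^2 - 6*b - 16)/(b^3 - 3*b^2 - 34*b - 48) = 1/(b + 3)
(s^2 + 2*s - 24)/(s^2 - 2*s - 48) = (s - 4)/(s - 8)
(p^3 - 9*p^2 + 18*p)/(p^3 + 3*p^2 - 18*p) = (p - 6)/(p + 6)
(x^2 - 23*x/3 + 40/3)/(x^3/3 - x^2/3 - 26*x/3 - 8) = (-3*x^2 + 23*x - 40)/(-x^3 + x^2 + 26*x + 24)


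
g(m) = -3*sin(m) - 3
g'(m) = -3*cos(m)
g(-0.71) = -1.04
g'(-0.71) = -2.28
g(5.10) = -0.22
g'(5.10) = -1.13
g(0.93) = -5.40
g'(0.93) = -1.79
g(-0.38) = -1.89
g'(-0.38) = -2.79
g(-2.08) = -0.38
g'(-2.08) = 1.46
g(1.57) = -6.00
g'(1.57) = -0.00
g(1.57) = -6.00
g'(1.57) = -0.00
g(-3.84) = -4.93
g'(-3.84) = 2.30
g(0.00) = -3.00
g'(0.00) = -3.00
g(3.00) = -3.42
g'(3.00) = 2.97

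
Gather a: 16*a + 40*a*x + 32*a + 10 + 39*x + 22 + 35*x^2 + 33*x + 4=a*(40*x + 48) + 35*x^2 + 72*x + 36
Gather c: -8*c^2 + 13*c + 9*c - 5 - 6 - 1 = -8*c^2 + 22*c - 12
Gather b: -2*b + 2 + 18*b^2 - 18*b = 18*b^2 - 20*b + 2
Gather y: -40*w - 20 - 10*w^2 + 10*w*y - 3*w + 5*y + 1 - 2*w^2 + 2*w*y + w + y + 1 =-12*w^2 - 42*w + y*(12*w + 6) - 18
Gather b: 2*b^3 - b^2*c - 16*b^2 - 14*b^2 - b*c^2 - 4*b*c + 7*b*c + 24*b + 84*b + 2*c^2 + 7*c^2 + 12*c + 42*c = 2*b^3 + b^2*(-c - 30) + b*(-c^2 + 3*c + 108) + 9*c^2 + 54*c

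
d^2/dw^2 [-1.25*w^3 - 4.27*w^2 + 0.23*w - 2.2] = -7.5*w - 8.54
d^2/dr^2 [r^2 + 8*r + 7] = 2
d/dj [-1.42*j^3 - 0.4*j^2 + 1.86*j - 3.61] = -4.26*j^2 - 0.8*j + 1.86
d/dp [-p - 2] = -1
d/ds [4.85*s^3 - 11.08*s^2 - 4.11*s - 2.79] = 14.55*s^2 - 22.16*s - 4.11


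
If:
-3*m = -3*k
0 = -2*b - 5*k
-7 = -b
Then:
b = 7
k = -14/5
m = -14/5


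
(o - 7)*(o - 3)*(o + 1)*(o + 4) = o^4 - 5*o^3 - 25*o^2 + 65*o + 84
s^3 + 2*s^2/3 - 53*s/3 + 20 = (s - 3)*(s - 4/3)*(s + 5)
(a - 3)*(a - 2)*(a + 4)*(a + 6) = a^4 + 5*a^3 - 20*a^2 - 60*a + 144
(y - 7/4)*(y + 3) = y^2 + 5*y/4 - 21/4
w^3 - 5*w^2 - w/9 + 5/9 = (w - 5)*(w - 1/3)*(w + 1/3)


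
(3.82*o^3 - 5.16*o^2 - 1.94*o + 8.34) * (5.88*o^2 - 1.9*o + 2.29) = 22.4616*o^5 - 37.5988*o^4 + 7.1446*o^3 + 40.9088*o^2 - 20.2886*o + 19.0986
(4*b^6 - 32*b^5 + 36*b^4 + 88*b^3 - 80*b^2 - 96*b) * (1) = 4*b^6 - 32*b^5 + 36*b^4 + 88*b^3 - 80*b^2 - 96*b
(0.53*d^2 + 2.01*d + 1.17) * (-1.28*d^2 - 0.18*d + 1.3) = -0.6784*d^4 - 2.6682*d^3 - 1.1704*d^2 + 2.4024*d + 1.521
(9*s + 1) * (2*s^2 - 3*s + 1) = 18*s^3 - 25*s^2 + 6*s + 1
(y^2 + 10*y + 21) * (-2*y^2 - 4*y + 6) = -2*y^4 - 24*y^3 - 76*y^2 - 24*y + 126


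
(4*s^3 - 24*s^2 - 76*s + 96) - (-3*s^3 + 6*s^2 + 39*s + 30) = 7*s^3 - 30*s^2 - 115*s + 66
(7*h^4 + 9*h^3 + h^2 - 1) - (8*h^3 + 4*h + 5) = 7*h^4 + h^3 + h^2 - 4*h - 6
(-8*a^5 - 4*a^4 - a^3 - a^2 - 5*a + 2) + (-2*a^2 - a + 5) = -8*a^5 - 4*a^4 - a^3 - 3*a^2 - 6*a + 7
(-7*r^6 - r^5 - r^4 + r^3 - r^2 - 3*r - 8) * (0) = 0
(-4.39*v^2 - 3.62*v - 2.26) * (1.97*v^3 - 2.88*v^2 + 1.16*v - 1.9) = -8.6483*v^5 + 5.5118*v^4 + 0.881*v^3 + 10.6506*v^2 + 4.2564*v + 4.294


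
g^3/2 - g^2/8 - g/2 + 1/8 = (g/2 + 1/2)*(g - 1)*(g - 1/4)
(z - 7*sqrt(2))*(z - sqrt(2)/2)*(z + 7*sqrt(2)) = z^3 - sqrt(2)*z^2/2 - 98*z + 49*sqrt(2)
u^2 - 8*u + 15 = (u - 5)*(u - 3)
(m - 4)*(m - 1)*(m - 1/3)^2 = m^4 - 17*m^3/3 + 67*m^2/9 - 29*m/9 + 4/9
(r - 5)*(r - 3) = r^2 - 8*r + 15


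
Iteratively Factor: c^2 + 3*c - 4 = (c + 4)*(c - 1)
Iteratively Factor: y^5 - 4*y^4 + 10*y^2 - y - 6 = (y + 1)*(y^4 - 5*y^3 + 5*y^2 + 5*y - 6) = (y + 1)^2*(y^3 - 6*y^2 + 11*y - 6) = (y - 1)*(y + 1)^2*(y^2 - 5*y + 6) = (y - 3)*(y - 1)*(y + 1)^2*(y - 2)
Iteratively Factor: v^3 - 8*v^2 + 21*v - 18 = (v - 2)*(v^2 - 6*v + 9) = (v - 3)*(v - 2)*(v - 3)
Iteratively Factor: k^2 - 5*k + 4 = (k - 4)*(k - 1)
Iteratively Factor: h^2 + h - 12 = (h + 4)*(h - 3)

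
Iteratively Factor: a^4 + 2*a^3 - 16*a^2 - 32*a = (a)*(a^3 + 2*a^2 - 16*a - 32) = a*(a + 4)*(a^2 - 2*a - 8) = a*(a - 4)*(a + 4)*(a + 2)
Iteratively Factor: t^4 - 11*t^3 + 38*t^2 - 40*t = (t - 2)*(t^3 - 9*t^2 + 20*t) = (t - 5)*(t - 2)*(t^2 - 4*t) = t*(t - 5)*(t - 2)*(t - 4)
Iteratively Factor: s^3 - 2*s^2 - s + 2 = (s - 1)*(s^2 - s - 2) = (s - 1)*(s + 1)*(s - 2)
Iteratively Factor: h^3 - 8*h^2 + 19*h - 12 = (h - 4)*(h^2 - 4*h + 3) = (h - 4)*(h - 1)*(h - 3)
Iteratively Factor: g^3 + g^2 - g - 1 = (g - 1)*(g^2 + 2*g + 1) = (g - 1)*(g + 1)*(g + 1)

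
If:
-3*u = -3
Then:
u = 1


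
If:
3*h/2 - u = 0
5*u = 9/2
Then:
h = 3/5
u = 9/10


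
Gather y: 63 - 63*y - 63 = -63*y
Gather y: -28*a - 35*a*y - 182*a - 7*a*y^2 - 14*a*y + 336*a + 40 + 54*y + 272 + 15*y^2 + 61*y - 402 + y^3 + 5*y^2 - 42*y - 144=126*a + y^3 + y^2*(20 - 7*a) + y*(73 - 49*a) - 234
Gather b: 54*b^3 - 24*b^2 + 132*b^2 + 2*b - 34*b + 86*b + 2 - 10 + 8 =54*b^3 + 108*b^2 + 54*b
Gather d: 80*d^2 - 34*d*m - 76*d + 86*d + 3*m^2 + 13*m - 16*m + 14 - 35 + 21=80*d^2 + d*(10 - 34*m) + 3*m^2 - 3*m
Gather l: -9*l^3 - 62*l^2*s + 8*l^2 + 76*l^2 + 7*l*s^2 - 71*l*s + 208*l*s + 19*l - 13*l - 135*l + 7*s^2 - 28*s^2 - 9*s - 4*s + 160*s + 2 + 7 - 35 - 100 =-9*l^3 + l^2*(84 - 62*s) + l*(7*s^2 + 137*s - 129) - 21*s^2 + 147*s - 126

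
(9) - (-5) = 14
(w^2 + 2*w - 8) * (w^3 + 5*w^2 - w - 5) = w^5 + 7*w^4 + w^3 - 47*w^2 - 2*w + 40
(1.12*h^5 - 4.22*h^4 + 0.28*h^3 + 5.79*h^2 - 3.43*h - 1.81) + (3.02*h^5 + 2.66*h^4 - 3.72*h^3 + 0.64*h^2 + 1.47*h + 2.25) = 4.14*h^5 - 1.56*h^4 - 3.44*h^3 + 6.43*h^2 - 1.96*h + 0.44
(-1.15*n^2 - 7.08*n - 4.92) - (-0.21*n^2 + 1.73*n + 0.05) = -0.94*n^2 - 8.81*n - 4.97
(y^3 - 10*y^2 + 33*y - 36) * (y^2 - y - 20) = y^5 - 11*y^4 + 23*y^3 + 131*y^2 - 624*y + 720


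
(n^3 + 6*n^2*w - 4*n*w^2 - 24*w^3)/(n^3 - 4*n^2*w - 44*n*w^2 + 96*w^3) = (-n - 2*w)/(-n + 8*w)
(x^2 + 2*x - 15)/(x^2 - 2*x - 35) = (x - 3)/(x - 7)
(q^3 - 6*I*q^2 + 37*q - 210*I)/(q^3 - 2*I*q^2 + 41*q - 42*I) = (q - 5*I)/(q - I)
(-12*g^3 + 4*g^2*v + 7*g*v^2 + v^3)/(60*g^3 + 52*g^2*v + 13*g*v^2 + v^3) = (-g + v)/(5*g + v)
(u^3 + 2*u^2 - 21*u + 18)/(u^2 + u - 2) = (u^2 + 3*u - 18)/(u + 2)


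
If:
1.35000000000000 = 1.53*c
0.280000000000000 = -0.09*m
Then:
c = 0.88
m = -3.11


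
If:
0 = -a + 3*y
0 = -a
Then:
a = 0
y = 0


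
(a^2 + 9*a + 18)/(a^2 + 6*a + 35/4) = 4*(a^2 + 9*a + 18)/(4*a^2 + 24*a + 35)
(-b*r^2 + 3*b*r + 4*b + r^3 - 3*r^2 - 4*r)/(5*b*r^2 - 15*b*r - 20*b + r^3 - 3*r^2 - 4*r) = (-b + r)/(5*b + r)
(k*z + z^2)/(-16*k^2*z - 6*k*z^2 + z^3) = (k + z)/(-16*k^2 - 6*k*z + z^2)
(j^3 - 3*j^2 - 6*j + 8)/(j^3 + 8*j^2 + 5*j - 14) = (j - 4)/(j + 7)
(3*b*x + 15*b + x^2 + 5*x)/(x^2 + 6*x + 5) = (3*b + x)/(x + 1)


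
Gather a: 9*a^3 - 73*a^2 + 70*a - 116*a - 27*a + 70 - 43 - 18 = 9*a^3 - 73*a^2 - 73*a + 9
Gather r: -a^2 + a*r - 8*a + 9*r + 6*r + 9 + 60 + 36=-a^2 - 8*a + r*(a + 15) + 105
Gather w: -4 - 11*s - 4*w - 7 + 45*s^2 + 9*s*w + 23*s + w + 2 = 45*s^2 + 12*s + w*(9*s - 3) - 9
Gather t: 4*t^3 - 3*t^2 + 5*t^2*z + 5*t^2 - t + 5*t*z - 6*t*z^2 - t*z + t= 4*t^3 + t^2*(5*z + 2) + t*(-6*z^2 + 4*z)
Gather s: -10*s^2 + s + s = -10*s^2 + 2*s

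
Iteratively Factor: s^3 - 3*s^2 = (s)*(s^2 - 3*s) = s^2*(s - 3)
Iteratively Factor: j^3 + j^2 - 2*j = (j + 2)*(j^2 - j) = (j - 1)*(j + 2)*(j)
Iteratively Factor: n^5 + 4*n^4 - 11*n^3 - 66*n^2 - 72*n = (n + 3)*(n^4 + n^3 - 14*n^2 - 24*n) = n*(n + 3)*(n^3 + n^2 - 14*n - 24) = n*(n - 4)*(n + 3)*(n^2 + 5*n + 6) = n*(n - 4)*(n + 2)*(n + 3)*(n + 3)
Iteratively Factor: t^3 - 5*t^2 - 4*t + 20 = (t - 2)*(t^2 - 3*t - 10) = (t - 2)*(t + 2)*(t - 5)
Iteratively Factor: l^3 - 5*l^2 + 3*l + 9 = (l + 1)*(l^2 - 6*l + 9) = (l - 3)*(l + 1)*(l - 3)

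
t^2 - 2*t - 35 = (t - 7)*(t + 5)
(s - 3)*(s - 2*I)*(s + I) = s^3 - 3*s^2 - I*s^2 + 2*s + 3*I*s - 6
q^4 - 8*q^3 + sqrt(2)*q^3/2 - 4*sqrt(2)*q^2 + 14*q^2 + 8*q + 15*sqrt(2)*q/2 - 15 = (q - 5)*(q - 3)*(q - sqrt(2)/2)*(q + sqrt(2))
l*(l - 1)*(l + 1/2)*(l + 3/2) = l^4 + l^3 - 5*l^2/4 - 3*l/4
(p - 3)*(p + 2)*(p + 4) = p^3 + 3*p^2 - 10*p - 24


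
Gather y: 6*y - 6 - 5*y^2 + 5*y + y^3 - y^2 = y^3 - 6*y^2 + 11*y - 6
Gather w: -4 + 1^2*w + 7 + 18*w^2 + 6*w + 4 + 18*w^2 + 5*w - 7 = 36*w^2 + 12*w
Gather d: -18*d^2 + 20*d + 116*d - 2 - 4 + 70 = -18*d^2 + 136*d + 64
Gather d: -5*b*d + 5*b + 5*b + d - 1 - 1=10*b + d*(1 - 5*b) - 2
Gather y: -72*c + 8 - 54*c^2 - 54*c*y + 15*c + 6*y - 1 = -54*c^2 - 57*c + y*(6 - 54*c) + 7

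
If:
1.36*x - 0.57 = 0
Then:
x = 0.42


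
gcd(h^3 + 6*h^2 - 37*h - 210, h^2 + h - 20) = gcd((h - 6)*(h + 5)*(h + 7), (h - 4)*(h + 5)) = h + 5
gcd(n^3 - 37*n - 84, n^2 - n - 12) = n + 3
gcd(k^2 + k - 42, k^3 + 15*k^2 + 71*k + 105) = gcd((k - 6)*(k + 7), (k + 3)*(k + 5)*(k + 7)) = k + 7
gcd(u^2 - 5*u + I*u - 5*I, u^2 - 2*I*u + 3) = u + I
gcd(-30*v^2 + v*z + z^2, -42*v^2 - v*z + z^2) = 6*v + z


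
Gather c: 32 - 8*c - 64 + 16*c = 8*c - 32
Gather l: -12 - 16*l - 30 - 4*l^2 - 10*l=-4*l^2 - 26*l - 42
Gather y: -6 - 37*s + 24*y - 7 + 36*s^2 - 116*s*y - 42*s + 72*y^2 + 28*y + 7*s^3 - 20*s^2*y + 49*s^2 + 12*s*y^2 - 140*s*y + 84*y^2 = 7*s^3 + 85*s^2 - 79*s + y^2*(12*s + 156) + y*(-20*s^2 - 256*s + 52) - 13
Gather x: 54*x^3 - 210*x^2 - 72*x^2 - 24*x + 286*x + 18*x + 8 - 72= 54*x^3 - 282*x^2 + 280*x - 64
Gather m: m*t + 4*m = m*(t + 4)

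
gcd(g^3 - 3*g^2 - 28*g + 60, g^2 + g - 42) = g - 6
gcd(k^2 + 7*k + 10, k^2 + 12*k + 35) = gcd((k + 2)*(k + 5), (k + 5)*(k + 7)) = k + 5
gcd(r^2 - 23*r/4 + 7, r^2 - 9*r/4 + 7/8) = r - 7/4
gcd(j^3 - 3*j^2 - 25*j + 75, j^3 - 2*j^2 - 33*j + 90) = j^2 - 8*j + 15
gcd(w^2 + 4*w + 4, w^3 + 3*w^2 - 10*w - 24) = w + 2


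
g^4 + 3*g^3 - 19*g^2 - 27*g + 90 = (g - 3)*(g - 2)*(g + 3)*(g + 5)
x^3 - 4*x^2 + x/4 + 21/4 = (x - 7/2)*(x - 3/2)*(x + 1)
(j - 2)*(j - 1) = j^2 - 3*j + 2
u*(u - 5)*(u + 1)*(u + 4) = u^4 - 21*u^2 - 20*u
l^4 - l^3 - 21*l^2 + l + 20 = (l - 5)*(l - 1)*(l + 1)*(l + 4)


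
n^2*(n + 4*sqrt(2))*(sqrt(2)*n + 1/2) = sqrt(2)*n^4 + 17*n^3/2 + 2*sqrt(2)*n^2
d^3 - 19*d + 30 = (d - 3)*(d - 2)*(d + 5)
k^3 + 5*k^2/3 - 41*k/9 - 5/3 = (k - 5/3)*(k + 1/3)*(k + 3)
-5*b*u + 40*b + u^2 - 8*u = (-5*b + u)*(u - 8)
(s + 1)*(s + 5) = s^2 + 6*s + 5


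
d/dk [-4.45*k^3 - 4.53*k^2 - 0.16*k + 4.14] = -13.35*k^2 - 9.06*k - 0.16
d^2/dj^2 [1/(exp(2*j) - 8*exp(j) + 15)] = 4*((2 - exp(j))*(exp(2*j) - 8*exp(j) + 15) + 2*(exp(j) - 4)^2*exp(j))*exp(j)/(exp(2*j) - 8*exp(j) + 15)^3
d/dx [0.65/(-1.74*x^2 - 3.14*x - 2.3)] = (2.262*x + 2.041)/(1.74*x^2 + 3.14*x + 2.3)^2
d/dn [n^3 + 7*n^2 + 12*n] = 3*n^2 + 14*n + 12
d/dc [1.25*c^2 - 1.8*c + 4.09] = 2.5*c - 1.8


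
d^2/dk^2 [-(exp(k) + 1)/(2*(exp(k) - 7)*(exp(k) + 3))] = (-exp(4*k) - 8*exp(3*k) - 114*exp(2*k) - 16*exp(k) - 357)*exp(k)/(2*(exp(6*k) - 12*exp(5*k) - 15*exp(4*k) + 440*exp(3*k) + 315*exp(2*k) - 5292*exp(k) - 9261))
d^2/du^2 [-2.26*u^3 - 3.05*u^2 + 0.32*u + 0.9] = -13.56*u - 6.1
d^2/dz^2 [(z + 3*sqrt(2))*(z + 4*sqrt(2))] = 2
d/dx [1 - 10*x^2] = -20*x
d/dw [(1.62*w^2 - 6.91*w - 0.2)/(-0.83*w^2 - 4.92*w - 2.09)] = (-13.7057*w^2 - 7.1036*w + 13.4579)/(0.6889*w^4 + 8.1672*w^3 + 27.6758*w^2 + 20.5656*w + 4.3681)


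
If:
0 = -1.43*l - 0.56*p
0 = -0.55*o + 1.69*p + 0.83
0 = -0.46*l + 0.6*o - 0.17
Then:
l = 0.14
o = 0.39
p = -0.36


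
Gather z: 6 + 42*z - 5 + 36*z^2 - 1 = 36*z^2 + 42*z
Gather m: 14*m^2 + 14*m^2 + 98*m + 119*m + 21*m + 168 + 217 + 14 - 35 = 28*m^2 + 238*m + 364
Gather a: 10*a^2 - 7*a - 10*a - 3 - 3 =10*a^2 - 17*a - 6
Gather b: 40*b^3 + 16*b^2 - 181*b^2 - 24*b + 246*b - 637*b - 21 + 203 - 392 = 40*b^3 - 165*b^2 - 415*b - 210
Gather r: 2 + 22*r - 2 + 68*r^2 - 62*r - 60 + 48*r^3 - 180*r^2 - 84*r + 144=48*r^3 - 112*r^2 - 124*r + 84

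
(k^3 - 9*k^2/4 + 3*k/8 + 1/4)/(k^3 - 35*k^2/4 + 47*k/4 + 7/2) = (k - 1/2)/(k - 7)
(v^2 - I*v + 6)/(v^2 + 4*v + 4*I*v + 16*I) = (v^2 - I*v + 6)/(v^2 + 4*v*(1 + I) + 16*I)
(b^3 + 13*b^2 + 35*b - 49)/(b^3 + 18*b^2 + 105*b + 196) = (b - 1)/(b + 4)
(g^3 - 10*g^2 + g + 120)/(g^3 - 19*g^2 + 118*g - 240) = (g + 3)/(g - 6)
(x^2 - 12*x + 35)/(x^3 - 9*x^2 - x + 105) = 1/(x + 3)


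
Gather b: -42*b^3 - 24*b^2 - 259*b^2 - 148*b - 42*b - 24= -42*b^3 - 283*b^2 - 190*b - 24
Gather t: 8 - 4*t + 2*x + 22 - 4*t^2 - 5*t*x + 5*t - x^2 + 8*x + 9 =-4*t^2 + t*(1 - 5*x) - x^2 + 10*x + 39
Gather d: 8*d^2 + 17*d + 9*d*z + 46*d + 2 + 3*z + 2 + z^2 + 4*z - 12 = 8*d^2 + d*(9*z + 63) + z^2 + 7*z - 8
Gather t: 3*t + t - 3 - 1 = 4*t - 4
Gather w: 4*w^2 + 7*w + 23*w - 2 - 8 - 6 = 4*w^2 + 30*w - 16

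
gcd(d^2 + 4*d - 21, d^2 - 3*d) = d - 3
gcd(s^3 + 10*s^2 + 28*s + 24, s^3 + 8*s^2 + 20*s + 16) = s^2 + 4*s + 4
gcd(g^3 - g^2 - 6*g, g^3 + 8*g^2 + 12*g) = g^2 + 2*g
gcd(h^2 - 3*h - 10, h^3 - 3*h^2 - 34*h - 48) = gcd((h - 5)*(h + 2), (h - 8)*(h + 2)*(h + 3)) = h + 2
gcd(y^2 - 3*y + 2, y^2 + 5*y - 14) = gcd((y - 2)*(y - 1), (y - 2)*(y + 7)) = y - 2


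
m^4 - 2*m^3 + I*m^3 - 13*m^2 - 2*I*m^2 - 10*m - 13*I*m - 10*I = (m - 5)*(m + 1)*(m + 2)*(m + I)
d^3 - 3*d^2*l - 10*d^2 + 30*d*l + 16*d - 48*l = (d - 8)*(d - 2)*(d - 3*l)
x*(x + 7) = x^2 + 7*x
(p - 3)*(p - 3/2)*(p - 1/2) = p^3 - 5*p^2 + 27*p/4 - 9/4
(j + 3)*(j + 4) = j^2 + 7*j + 12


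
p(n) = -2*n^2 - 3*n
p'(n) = -4*n - 3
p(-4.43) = -25.96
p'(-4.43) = 14.72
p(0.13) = -0.42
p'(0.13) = -3.52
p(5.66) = -81.05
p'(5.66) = -25.64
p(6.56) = -105.75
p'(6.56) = -29.24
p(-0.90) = 1.08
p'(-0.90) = 0.60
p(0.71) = -3.14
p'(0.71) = -5.84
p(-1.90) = -1.52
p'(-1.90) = 4.60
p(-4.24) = -23.24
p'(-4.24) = 13.96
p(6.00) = -90.00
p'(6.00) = -27.00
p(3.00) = -27.00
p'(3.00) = -15.00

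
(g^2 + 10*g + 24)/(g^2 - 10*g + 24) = (g^2 + 10*g + 24)/(g^2 - 10*g + 24)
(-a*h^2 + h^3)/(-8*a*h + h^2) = h*(a - h)/(8*a - h)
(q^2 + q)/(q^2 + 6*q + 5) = q/(q + 5)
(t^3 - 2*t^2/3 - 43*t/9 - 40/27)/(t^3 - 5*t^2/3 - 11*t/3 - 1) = (t^2 - t - 40/9)/(t^2 - 2*t - 3)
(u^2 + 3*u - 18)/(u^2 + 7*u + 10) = (u^2 + 3*u - 18)/(u^2 + 7*u + 10)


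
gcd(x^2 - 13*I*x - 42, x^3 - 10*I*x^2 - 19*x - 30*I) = x - 6*I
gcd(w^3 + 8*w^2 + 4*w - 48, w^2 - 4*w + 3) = 1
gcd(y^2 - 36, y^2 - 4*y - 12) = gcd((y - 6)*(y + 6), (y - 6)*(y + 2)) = y - 6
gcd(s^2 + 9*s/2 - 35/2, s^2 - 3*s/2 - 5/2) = s - 5/2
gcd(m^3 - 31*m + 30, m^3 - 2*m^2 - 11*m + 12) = m - 1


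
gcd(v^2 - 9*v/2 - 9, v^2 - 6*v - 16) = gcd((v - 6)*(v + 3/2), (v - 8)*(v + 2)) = 1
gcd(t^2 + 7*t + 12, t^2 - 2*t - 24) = t + 4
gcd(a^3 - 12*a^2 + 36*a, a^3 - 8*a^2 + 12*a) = a^2 - 6*a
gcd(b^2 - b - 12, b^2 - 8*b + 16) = b - 4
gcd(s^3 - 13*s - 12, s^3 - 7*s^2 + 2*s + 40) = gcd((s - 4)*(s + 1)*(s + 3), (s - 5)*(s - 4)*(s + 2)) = s - 4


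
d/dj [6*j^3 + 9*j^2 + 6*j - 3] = 18*j^2 + 18*j + 6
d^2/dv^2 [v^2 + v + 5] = 2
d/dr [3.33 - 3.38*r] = -3.38000000000000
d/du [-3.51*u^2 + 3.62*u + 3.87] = 3.62 - 7.02*u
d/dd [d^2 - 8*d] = 2*d - 8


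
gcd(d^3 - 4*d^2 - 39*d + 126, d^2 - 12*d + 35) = d - 7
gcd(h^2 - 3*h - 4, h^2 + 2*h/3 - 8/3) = 1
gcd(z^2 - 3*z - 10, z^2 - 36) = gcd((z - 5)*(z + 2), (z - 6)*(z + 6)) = 1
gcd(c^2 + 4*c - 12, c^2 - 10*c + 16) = c - 2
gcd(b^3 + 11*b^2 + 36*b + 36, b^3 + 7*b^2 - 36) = b^2 + 9*b + 18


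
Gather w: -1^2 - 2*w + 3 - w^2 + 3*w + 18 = -w^2 + w + 20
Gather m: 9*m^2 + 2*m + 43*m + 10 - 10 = 9*m^2 + 45*m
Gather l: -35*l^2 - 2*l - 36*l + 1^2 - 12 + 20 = -35*l^2 - 38*l + 9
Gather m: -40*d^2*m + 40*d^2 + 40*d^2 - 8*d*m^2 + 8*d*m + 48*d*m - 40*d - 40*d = 80*d^2 - 8*d*m^2 - 80*d + m*(-40*d^2 + 56*d)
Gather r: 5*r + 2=5*r + 2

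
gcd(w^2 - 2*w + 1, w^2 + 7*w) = 1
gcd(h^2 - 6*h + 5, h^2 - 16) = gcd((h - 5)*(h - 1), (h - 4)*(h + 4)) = 1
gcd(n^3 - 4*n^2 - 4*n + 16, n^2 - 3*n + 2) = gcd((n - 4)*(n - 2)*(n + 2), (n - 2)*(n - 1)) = n - 2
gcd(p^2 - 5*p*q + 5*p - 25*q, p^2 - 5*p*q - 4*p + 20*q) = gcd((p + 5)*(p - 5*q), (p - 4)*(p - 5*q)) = p - 5*q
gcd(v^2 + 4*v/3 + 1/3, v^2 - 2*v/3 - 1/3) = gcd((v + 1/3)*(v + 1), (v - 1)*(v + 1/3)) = v + 1/3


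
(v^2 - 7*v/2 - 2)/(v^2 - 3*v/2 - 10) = (2*v + 1)/(2*v + 5)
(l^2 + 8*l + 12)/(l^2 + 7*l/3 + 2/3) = 3*(l + 6)/(3*l + 1)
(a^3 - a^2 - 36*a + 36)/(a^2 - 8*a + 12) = (a^2 + 5*a - 6)/(a - 2)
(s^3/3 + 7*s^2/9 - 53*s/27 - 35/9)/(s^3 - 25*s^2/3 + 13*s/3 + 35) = (3*s^2 + 2*s - 21)/(9*(s^2 - 10*s + 21))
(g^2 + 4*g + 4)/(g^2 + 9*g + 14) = (g + 2)/(g + 7)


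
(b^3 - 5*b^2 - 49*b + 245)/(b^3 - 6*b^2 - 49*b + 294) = (b - 5)/(b - 6)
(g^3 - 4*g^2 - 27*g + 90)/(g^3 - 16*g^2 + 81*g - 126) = (g + 5)/(g - 7)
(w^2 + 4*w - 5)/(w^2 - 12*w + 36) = (w^2 + 4*w - 5)/(w^2 - 12*w + 36)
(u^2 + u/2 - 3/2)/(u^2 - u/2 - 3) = (u - 1)/(u - 2)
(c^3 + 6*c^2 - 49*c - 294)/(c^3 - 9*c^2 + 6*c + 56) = (c^2 + 13*c + 42)/(c^2 - 2*c - 8)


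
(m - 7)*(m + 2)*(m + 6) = m^3 + m^2 - 44*m - 84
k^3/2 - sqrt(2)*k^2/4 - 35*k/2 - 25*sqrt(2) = (k/2 + sqrt(2))*(k - 5*sqrt(2))*(k + 5*sqrt(2)/2)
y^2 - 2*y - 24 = (y - 6)*(y + 4)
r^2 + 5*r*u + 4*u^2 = (r + u)*(r + 4*u)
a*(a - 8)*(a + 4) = a^3 - 4*a^2 - 32*a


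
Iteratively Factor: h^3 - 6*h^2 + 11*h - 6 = (h - 1)*(h^2 - 5*h + 6) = (h - 3)*(h - 1)*(h - 2)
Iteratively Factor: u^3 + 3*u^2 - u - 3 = (u + 3)*(u^2 - 1) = (u + 1)*(u + 3)*(u - 1)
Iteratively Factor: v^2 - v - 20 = (v + 4)*(v - 5)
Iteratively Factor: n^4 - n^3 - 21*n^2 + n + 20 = (n + 4)*(n^3 - 5*n^2 - n + 5) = (n - 5)*(n + 4)*(n^2 - 1) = (n - 5)*(n + 1)*(n + 4)*(n - 1)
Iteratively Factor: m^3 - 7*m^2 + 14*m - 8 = (m - 2)*(m^2 - 5*m + 4) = (m - 2)*(m - 1)*(m - 4)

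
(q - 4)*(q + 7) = q^2 + 3*q - 28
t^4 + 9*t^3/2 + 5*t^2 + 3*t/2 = t*(t + 1/2)*(t + 1)*(t + 3)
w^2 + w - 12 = (w - 3)*(w + 4)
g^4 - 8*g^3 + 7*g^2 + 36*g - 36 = (g - 6)*(g - 3)*(g - 1)*(g + 2)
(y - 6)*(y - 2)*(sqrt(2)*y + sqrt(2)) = sqrt(2)*y^3 - 7*sqrt(2)*y^2 + 4*sqrt(2)*y + 12*sqrt(2)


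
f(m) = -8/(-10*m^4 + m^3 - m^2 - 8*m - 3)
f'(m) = -8*(40*m^3 - 3*m^2 + 2*m + 8)/(-10*m^4 + m^3 - m^2 - 8*m - 3)^2 = 8*(-40*m^3 + 3*m^2 - 2*m - 8)/(10*m^4 - m^3 + m^2 + 8*m + 3)^2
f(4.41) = 0.00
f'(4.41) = -0.00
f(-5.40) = 0.00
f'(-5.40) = 0.00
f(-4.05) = 0.00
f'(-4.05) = 0.00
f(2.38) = 0.02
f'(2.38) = -0.04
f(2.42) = 0.02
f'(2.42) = -0.04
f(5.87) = 0.00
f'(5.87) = -0.00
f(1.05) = 0.34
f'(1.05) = -0.77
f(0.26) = 1.55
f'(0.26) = -2.69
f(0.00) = 2.67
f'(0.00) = -7.11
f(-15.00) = 0.00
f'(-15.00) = 0.00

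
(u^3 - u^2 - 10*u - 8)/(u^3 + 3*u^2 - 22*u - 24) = (u + 2)/(u + 6)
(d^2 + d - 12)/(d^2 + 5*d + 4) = (d - 3)/(d + 1)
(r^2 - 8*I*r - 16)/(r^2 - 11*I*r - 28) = (r - 4*I)/(r - 7*I)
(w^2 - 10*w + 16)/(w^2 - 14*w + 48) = (w - 2)/(w - 6)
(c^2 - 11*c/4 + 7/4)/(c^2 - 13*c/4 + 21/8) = 2*(c - 1)/(2*c - 3)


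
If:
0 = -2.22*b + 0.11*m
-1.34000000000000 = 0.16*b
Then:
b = -8.38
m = -169.02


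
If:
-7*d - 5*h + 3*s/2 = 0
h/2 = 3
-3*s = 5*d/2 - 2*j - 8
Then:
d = 3*s/14 - 30/7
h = 6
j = 99*s/56 - 131/14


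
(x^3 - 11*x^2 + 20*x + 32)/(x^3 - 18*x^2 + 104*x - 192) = (x + 1)/(x - 6)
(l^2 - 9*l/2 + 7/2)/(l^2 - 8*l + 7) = (l - 7/2)/(l - 7)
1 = 1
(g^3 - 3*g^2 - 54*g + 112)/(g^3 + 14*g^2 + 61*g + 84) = (g^2 - 10*g + 16)/(g^2 + 7*g + 12)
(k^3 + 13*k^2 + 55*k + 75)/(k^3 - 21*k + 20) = (k^2 + 8*k + 15)/(k^2 - 5*k + 4)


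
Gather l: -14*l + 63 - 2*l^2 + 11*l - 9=-2*l^2 - 3*l + 54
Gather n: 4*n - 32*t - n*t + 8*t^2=n*(4 - t) + 8*t^2 - 32*t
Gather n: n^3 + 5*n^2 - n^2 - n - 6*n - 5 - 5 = n^3 + 4*n^2 - 7*n - 10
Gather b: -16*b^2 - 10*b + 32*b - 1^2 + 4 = -16*b^2 + 22*b + 3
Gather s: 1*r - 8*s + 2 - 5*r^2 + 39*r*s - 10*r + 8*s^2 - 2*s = -5*r^2 - 9*r + 8*s^2 + s*(39*r - 10) + 2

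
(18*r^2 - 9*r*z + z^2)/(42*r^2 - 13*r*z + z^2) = (-3*r + z)/(-7*r + z)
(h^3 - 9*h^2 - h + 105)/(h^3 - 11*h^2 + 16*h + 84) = (h^2 - 2*h - 15)/(h^2 - 4*h - 12)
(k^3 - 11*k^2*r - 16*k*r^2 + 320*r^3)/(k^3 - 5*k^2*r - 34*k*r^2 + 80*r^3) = (-k + 8*r)/(-k + 2*r)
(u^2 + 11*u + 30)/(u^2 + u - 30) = (u + 5)/(u - 5)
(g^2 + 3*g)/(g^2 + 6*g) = (g + 3)/(g + 6)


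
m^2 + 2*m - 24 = (m - 4)*(m + 6)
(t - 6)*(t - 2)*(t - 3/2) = t^3 - 19*t^2/2 + 24*t - 18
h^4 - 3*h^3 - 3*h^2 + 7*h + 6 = (h - 3)*(h - 2)*(h + 1)^2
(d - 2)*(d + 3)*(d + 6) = d^3 + 7*d^2 - 36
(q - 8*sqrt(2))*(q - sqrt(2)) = q^2 - 9*sqrt(2)*q + 16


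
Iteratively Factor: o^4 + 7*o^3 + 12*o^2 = (o + 3)*(o^3 + 4*o^2) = o*(o + 3)*(o^2 + 4*o) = o^2*(o + 3)*(o + 4)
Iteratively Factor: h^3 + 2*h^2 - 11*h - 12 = (h + 1)*(h^2 + h - 12) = (h - 3)*(h + 1)*(h + 4)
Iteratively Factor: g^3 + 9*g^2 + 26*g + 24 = (g + 4)*(g^2 + 5*g + 6) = (g + 2)*(g + 4)*(g + 3)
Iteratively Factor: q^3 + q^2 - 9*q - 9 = (q + 3)*(q^2 - 2*q - 3) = (q + 1)*(q + 3)*(q - 3)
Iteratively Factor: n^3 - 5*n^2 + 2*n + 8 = (n - 2)*(n^2 - 3*n - 4) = (n - 4)*(n - 2)*(n + 1)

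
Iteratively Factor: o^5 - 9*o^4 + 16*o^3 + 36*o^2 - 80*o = (o - 2)*(o^4 - 7*o^3 + 2*o^2 + 40*o) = (o - 5)*(o - 2)*(o^3 - 2*o^2 - 8*o) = (o - 5)*(o - 4)*(o - 2)*(o^2 + 2*o) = (o - 5)*(o - 4)*(o - 2)*(o + 2)*(o)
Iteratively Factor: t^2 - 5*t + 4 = (t - 1)*(t - 4)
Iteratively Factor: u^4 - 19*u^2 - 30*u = (u + 2)*(u^3 - 2*u^2 - 15*u) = (u - 5)*(u + 2)*(u^2 + 3*u) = u*(u - 5)*(u + 2)*(u + 3)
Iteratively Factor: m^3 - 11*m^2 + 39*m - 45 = (m - 3)*(m^2 - 8*m + 15) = (m - 3)^2*(m - 5)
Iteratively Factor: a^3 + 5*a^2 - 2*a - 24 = (a + 3)*(a^2 + 2*a - 8) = (a - 2)*(a + 3)*(a + 4)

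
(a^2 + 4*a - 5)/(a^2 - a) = (a + 5)/a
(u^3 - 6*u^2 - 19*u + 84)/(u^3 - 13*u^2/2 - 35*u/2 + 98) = 2*(u - 3)/(2*u - 7)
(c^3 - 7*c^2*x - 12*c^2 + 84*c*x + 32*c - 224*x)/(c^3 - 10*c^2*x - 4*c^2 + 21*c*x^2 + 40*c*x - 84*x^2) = (8 - c)/(-c + 3*x)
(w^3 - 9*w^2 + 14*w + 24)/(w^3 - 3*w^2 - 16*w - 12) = (w - 4)/(w + 2)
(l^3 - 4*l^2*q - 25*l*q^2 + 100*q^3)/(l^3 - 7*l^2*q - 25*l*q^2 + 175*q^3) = (-l + 4*q)/(-l + 7*q)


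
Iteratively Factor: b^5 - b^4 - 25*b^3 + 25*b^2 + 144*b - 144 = (b - 4)*(b^4 + 3*b^3 - 13*b^2 - 27*b + 36) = (b - 4)*(b - 3)*(b^3 + 6*b^2 + 5*b - 12) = (b - 4)*(b - 3)*(b + 4)*(b^2 + 2*b - 3) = (b - 4)*(b - 3)*(b - 1)*(b + 4)*(b + 3)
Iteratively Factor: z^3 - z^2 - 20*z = (z)*(z^2 - z - 20) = z*(z - 5)*(z + 4)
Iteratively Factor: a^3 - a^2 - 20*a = (a)*(a^2 - a - 20) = a*(a + 4)*(a - 5)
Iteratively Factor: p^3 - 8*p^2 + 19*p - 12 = (p - 3)*(p^2 - 5*p + 4) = (p - 3)*(p - 1)*(p - 4)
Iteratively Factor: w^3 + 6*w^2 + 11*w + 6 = (w + 3)*(w^2 + 3*w + 2) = (w + 2)*(w + 3)*(w + 1)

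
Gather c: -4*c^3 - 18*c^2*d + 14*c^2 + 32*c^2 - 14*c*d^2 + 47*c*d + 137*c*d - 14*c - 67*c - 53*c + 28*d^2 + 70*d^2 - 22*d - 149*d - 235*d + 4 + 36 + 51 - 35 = -4*c^3 + c^2*(46 - 18*d) + c*(-14*d^2 + 184*d - 134) + 98*d^2 - 406*d + 56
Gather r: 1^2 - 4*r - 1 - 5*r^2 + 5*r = -5*r^2 + r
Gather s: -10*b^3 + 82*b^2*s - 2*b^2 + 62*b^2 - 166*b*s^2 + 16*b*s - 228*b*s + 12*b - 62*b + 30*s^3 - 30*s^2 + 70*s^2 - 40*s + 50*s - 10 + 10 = -10*b^3 + 60*b^2 - 50*b + 30*s^3 + s^2*(40 - 166*b) + s*(82*b^2 - 212*b + 10)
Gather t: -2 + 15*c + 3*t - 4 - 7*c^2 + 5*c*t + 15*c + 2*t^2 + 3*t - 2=-7*c^2 + 30*c + 2*t^2 + t*(5*c + 6) - 8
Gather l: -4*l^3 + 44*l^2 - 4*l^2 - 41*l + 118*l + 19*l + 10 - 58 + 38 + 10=-4*l^3 + 40*l^2 + 96*l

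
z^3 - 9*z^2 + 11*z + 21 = (z - 7)*(z - 3)*(z + 1)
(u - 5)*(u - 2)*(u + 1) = u^3 - 6*u^2 + 3*u + 10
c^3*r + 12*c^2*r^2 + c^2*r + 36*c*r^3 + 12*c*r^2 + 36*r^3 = (c + 6*r)^2*(c*r + r)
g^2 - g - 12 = (g - 4)*(g + 3)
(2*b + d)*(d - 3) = 2*b*d - 6*b + d^2 - 3*d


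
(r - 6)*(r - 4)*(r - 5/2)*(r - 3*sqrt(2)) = r^4 - 25*r^3/2 - 3*sqrt(2)*r^3 + 49*r^2 + 75*sqrt(2)*r^2/2 - 147*sqrt(2)*r - 60*r + 180*sqrt(2)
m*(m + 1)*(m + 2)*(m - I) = m^4 + 3*m^3 - I*m^3 + 2*m^2 - 3*I*m^2 - 2*I*m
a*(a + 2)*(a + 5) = a^3 + 7*a^2 + 10*a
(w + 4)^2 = w^2 + 8*w + 16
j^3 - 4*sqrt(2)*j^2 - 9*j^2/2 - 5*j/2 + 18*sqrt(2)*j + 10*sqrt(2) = (j - 5)*(j + 1/2)*(j - 4*sqrt(2))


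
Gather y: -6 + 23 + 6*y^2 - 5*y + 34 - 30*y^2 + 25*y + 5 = -24*y^2 + 20*y + 56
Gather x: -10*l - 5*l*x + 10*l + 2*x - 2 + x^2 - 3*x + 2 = x^2 + x*(-5*l - 1)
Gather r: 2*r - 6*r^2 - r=-6*r^2 + r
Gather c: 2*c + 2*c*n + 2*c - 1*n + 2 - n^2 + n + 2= c*(2*n + 4) - n^2 + 4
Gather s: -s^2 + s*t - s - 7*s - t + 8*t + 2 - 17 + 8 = -s^2 + s*(t - 8) + 7*t - 7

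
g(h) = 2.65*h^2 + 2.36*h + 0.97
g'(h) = 5.3*h + 2.36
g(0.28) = 1.84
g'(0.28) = 3.84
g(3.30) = 37.62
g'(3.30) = 19.85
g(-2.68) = 13.68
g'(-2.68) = -11.84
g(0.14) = 1.35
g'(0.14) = 3.10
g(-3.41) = 23.74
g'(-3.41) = -15.71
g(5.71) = 100.85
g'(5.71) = 32.62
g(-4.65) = 47.30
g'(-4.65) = -22.28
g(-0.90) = 0.99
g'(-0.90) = -2.41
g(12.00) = 410.89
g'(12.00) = 65.96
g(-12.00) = 354.25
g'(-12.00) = -61.24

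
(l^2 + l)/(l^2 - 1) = l/(l - 1)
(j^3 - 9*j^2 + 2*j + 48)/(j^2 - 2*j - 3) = (j^2 - 6*j - 16)/(j + 1)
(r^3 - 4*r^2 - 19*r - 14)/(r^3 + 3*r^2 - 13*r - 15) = (r^2 - 5*r - 14)/(r^2 + 2*r - 15)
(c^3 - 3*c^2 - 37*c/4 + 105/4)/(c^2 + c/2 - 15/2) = c - 7/2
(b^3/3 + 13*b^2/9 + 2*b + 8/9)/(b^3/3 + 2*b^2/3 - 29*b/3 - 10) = (b^2 + 10*b/3 + 8/3)/(b^2 + b - 30)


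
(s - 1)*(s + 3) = s^2 + 2*s - 3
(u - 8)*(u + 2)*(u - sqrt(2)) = u^3 - 6*u^2 - sqrt(2)*u^2 - 16*u + 6*sqrt(2)*u + 16*sqrt(2)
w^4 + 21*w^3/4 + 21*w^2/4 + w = w*(w + 1/4)*(w + 1)*(w + 4)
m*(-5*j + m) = -5*j*m + m^2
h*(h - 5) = h^2 - 5*h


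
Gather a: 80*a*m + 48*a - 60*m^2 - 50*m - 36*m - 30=a*(80*m + 48) - 60*m^2 - 86*m - 30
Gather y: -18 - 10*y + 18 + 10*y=0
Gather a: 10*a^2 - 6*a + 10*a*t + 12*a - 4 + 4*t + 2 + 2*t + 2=10*a^2 + a*(10*t + 6) + 6*t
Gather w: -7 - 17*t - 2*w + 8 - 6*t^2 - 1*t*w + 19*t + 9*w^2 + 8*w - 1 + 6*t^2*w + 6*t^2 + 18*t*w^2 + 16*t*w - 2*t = w^2*(18*t + 9) + w*(6*t^2 + 15*t + 6)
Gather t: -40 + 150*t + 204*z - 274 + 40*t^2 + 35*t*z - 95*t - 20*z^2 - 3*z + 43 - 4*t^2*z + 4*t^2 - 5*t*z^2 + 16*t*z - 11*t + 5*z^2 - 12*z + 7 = t^2*(44 - 4*z) + t*(-5*z^2 + 51*z + 44) - 15*z^2 + 189*z - 264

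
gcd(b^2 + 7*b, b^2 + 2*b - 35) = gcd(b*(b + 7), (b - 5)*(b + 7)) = b + 7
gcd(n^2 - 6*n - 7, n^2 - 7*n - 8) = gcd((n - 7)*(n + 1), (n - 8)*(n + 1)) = n + 1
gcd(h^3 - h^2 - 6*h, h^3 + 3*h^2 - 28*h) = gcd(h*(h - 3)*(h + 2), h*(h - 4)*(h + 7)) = h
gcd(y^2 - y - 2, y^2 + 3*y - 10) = y - 2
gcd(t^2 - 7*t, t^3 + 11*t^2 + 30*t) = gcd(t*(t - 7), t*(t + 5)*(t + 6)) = t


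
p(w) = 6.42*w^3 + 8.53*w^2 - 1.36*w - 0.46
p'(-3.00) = 120.80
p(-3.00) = -92.95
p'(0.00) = -1.36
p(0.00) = -0.46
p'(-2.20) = 54.33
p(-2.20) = -24.54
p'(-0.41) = -5.12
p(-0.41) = 1.09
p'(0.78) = 23.66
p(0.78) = 6.72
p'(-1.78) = 29.30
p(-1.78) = -7.22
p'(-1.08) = 2.68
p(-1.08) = 2.87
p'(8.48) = 1528.30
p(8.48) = 4516.32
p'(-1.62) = 21.55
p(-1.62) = -3.17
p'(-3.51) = 176.04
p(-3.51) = -168.22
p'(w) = 19.26*w^2 + 17.06*w - 1.36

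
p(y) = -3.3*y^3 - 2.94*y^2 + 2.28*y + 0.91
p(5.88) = -758.21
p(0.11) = 1.12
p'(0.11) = 1.51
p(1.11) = -4.69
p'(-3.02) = -70.25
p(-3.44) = 92.61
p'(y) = -9.9*y^2 - 5.88*y + 2.28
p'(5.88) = -374.58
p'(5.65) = -346.97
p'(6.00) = -389.40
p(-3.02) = 58.10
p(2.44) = -58.97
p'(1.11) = -16.44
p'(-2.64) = -51.20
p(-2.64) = 35.12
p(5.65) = -675.26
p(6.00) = -804.05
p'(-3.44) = -94.65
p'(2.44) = -71.01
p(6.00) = -804.05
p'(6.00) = -389.40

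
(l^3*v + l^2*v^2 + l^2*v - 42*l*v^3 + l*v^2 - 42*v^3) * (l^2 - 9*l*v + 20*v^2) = l^5*v - 8*l^4*v^2 + l^4*v - 31*l^3*v^3 - 8*l^3*v^2 + 398*l^2*v^4 - 31*l^2*v^3 - 840*l*v^5 + 398*l*v^4 - 840*v^5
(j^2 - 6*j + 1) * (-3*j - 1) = -3*j^3 + 17*j^2 + 3*j - 1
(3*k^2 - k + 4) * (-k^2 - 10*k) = -3*k^4 - 29*k^3 + 6*k^2 - 40*k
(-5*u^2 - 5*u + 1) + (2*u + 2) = -5*u^2 - 3*u + 3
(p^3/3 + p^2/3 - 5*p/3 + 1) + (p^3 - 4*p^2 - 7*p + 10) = 4*p^3/3 - 11*p^2/3 - 26*p/3 + 11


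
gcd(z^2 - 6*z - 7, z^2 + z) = z + 1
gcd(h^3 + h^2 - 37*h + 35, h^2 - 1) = h - 1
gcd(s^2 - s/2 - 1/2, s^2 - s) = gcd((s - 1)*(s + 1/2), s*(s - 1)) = s - 1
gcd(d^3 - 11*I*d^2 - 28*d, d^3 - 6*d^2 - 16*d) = d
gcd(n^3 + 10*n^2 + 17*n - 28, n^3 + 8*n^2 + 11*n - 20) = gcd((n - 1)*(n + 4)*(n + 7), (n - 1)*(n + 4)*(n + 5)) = n^2 + 3*n - 4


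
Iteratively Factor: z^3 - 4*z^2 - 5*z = (z)*(z^2 - 4*z - 5) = z*(z + 1)*(z - 5)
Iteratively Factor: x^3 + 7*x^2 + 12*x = (x + 4)*(x^2 + 3*x) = x*(x + 4)*(x + 3)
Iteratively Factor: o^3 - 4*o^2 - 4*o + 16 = (o - 2)*(o^2 - 2*o - 8) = (o - 2)*(o + 2)*(o - 4)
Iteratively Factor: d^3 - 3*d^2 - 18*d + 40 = (d + 4)*(d^2 - 7*d + 10) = (d - 5)*(d + 4)*(d - 2)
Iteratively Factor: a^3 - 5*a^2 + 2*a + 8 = (a + 1)*(a^2 - 6*a + 8) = (a - 2)*(a + 1)*(a - 4)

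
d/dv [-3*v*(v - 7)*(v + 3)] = -9*v^2 + 24*v + 63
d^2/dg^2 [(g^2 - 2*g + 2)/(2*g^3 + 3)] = 2*(4*g^6 - 24*g^5 + 48*g^4 - 42*g^3 + 72*g^2 - 36*g + 9)/(8*g^9 + 36*g^6 + 54*g^3 + 27)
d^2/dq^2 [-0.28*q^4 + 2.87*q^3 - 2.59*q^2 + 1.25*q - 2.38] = -3.36*q^2 + 17.22*q - 5.18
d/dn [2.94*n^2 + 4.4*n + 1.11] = 5.88*n + 4.4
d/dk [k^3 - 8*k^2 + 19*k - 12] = 3*k^2 - 16*k + 19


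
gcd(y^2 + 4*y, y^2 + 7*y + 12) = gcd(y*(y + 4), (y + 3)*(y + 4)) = y + 4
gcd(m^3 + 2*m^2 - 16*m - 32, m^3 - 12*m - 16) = m^2 - 2*m - 8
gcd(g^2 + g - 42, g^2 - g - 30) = g - 6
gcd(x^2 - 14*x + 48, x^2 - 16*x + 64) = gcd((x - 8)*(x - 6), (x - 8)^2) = x - 8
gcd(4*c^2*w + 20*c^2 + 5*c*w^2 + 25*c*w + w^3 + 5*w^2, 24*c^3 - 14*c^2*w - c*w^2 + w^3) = 4*c + w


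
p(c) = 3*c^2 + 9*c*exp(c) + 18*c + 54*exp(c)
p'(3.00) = 1843.70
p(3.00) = 1707.93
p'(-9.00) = -36.00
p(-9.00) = 81.00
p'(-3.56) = -2.48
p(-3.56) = -25.43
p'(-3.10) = 0.98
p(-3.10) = -25.79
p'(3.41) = 2874.01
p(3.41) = 2659.43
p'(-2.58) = 5.53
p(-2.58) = -24.14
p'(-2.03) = 11.69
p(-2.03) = -19.48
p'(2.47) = 1040.45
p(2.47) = 963.99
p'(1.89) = 558.96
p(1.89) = 514.78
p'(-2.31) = 8.33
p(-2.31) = -22.28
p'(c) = 9*c*exp(c) + 6*c + 63*exp(c) + 18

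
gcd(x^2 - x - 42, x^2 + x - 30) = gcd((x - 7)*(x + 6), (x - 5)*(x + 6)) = x + 6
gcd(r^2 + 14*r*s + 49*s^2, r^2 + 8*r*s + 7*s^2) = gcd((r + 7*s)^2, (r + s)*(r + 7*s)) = r + 7*s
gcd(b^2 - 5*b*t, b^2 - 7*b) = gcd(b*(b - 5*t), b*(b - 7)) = b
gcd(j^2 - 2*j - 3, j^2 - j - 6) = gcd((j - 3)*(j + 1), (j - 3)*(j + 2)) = j - 3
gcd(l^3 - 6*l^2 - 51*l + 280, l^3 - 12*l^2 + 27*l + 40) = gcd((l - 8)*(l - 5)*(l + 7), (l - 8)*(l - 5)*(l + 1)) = l^2 - 13*l + 40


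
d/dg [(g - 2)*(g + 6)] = 2*g + 4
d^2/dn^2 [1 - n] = 0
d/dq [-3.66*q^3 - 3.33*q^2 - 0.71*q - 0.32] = -10.98*q^2 - 6.66*q - 0.71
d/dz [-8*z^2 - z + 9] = -16*z - 1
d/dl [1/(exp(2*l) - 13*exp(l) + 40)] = (13 - 2*exp(l))*exp(l)/(exp(2*l) - 13*exp(l) + 40)^2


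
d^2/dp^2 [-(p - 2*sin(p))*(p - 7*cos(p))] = -2*p*sin(p) - 7*p*cos(p) - 14*sin(p) + 28*sin(2*p) + 4*cos(p) - 2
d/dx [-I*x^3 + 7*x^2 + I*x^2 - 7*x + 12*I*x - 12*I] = -3*I*x^2 + 2*x*(7 + I) - 7 + 12*I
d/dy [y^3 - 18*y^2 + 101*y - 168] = 3*y^2 - 36*y + 101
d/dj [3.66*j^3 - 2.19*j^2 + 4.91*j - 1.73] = 10.98*j^2 - 4.38*j + 4.91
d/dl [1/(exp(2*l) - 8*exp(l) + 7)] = 2*(4 - exp(l))*exp(l)/(exp(2*l) - 8*exp(l) + 7)^2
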